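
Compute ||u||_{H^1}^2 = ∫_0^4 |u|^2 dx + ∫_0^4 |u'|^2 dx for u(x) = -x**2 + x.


||u||_{H^1}^2 = 2332/15

The H^1 norm (squared) on an interval (0, L) is
  ||u||_{H^1}^2 = ∫_0^L u(x)^2 dx + ∫_0^L u'(x)^2 dx.
Compute u'(x) = 1 - 2*x.
Then u(x)^2 = x**4 - 2*x**3 + x**2 and u'(x)^2 = 4*x**2 - 4*x + 1.
Integrate each monomial from 0 to 4 using ∫_0^4 c·x^n dx = c·4^(n+1)/(n+1):
  ∫_0^4 u(x)^2 dx = ∫_0^4 (x^4 - 2*x^3 + x^2) dx. Term by term:
    ∫_0^4 x^4 dx = 1024/5;  ∫_0^4 -2*x^3 dx = -128;  ∫_0^4 x^2 dx = 64/3.
  Sum: 1024/5 − 128 + 64/3 = 1472/15.
  ∫_0^4 u'(x)^2 dx = ∫_0^4 (4*x^2 - 4*x + 1) dx. Term by term:
    ∫_0^4 4*x^2 dx = 256/3;  ∫_0^4 -4*x dx = -32;  ∫_0^4 1 dx = 4.
  Sum: 256/3 − 32 + 4 = 172/3.
Adding: ||u||_{H^1}^2 = 1472/15 + 172/3 = 2332/15.


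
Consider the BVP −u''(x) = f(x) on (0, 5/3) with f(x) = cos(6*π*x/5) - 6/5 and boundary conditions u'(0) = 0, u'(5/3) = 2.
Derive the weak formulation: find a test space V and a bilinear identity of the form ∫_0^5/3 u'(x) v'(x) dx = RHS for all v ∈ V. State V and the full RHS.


V = H^1(0, 5/3) (v unrestricted at boundary; u is determined up to an additive constant); weak form: ∫_0^5/3 u'v' dx = ∫_0^5/3 (cos(6*π*x/5) - 6/5) v dx + 2·v(5/3) for all v ∈ V.

Multiply both sides by a test function v and integrate from 0 to 5/3:
  ∫_0^5/3 −u''(x) v(x) dx = ∫_0^5/3 f(x) v(x) dx.
Integrate the LHS by parts once:
  ∫_0^5/3 −u'' v dx = −[u'(x) v(x)]_0^5/3 + ∫_0^5/3 u'(x) v'(x) dx.
Thus ∫_0^5/3 u'(x) v'(x) dx = ∫_0^5/3 f(x) v(x) dx + [u'(x) v(x)]_0^5/3.
Choose V so that boundary terms are either known or forced to vanish.
u has inhomogeneous Neumann u'(0) = 0, u'(5/3) = 2. [u' v]_0^5/3 = (2)·v(5/3) − (0)·v(0) = 2·v(5/3). Take V = H^1(0, 5/3); boundary term becomes part of RHS.
Weak formulation: find u (satisfying any essential BC) such that ∫_0^5/3 u'(x) v'(x) dx = ∫_0^5/3 f v dx + 2·v(5/3) for all v ∈ V (Neumann data are natural BCs: they enter the RHS as boundary terms).
Substituting f(x) = cos(6*π*x/5) - 6/5, the right-hand side is ∫_0^5/3 (cos(6*π*x/5) - 6/5) v dx + 2·v(5/3).
Compatibility check (pure Neumann): taking v ≡ 1 ∈ V gives 0 = ∫_0^5/3 f dx + (2) − (0), i.e. ∫_0^5/3 f dx must equal u'(0) − u'(5/3) = -2. Indeed ∫_0^5/3 (cos(6*π*x/5) - 6/5) dx = -2, so the data are compatible. The solution is then unique only up to an additive constant (fix it e.g. by requiring ∫_0^5/3 u dx = 0).


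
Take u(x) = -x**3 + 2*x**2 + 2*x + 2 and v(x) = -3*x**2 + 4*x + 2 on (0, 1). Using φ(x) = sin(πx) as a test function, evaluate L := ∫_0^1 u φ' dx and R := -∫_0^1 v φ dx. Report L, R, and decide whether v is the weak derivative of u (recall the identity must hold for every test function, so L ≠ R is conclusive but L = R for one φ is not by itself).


LHS = -5/π - 12/π^3, RHS = -5/π - 12/π^3. Yes, v = u' weakly.

u(x) = -x**3 + 2*x**2 + 2*x + 2, classical derivative u'(x) = -3*x**2 + 4*x + 2.
φ(x) = sin(πx), so φ'(x) = π*cos(π*x).
Note φ(0) = φ(1) = 0, so the boundary term u·φ vanishes.
LHS = ∫_0^1 u(x) φ'(x) dx = ∫_0^1 (-π*x^3*cos(π*x) + 2*π*x^2*cos(π*x) + 2*π*x*cos(π*x) + 2*π*cos(π*x)) dx. Term by term:
  ∫_0^1 2*π*cos(π*x) dx = 0;  ∫_0^1 -π*x^3*cos(π*x) dx = -12/π^3 + 3/π;  ∫_0^1 2*π*x*cos(π*x) dx = -4/π;
  ∫_0^1 2*π*x^2*cos(π*x) dx = -4/π.
Sum: 0 + -12/π^3 + 3/π − 4/π − 4/π = -5/π - 12/π^3.
So LHS = -5/π - 12/π^3.
∫_0^1 v(x) φ(x) dx = ∫_0^1 (-3*x^2*sin(π*x) + 4*x*sin(π*x) + 2*sin(π*x)) dx. Term by term:
  ∫_0^1 2*sin(π*x) dx = 4/π;  ∫_0^1 -3*x^2*sin(π*x) dx = -3/π + 12/π^3;  ∫_0^1 4*x*sin(π*x) dx = 4/π.
Sum: 4/π + -3/π + 12/π^3 + 4/π = 12/π^3 + 5/π.
So RHS = -∫_0^1 v(x) φ(x) dx = -5/π - 12/π^3.
LHS = RHS, so the identity holds for this test φ.
Moreover u is smooth here and v(x) = u'(x) = -3*x**2 + 4*x + 2 pointwise, so the identity holds for every test function. Hence v is the weak derivative of u.


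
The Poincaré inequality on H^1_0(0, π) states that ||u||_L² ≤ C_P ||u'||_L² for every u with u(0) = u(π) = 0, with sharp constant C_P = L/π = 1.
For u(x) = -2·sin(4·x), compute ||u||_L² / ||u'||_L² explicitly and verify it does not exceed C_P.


||u||_L² / ||u'||_L² = 1/4 < C_P = 1.

u(x) = -2·sin(4·x), so u'(x) = -8*cos(4*x).
Writing u(x) = A·sin(kπx/L) with A = -2 and k = 4, use ∫_0^L sin²(kπx/L) dx = L/2 and ∫_0^L cos²(kπx/L) dx = L/2.
u² = 4·sin²(4·x) and (u')² = 64·cos²(4·x), and each of sin², cos² integrates to L/2 = π/2 over (0, π).
∫_0^π u² dx = 2*π, so ||u||_L² = sqrt(2)*sqrt(π).
∫_0^π (u')² dx = 32*π, so ||u'||_L² = 4*sqrt(2)*sqrt(π).
Ratio ||u||_L² / ||u'||_L² = 1/4.
Sharp Poincaré constant on H^1_0(0, π) is C_P = L/π = 1, achieved by sin(x).
This is the k = 4 harmonic; the ratio L/(kπ) is strictly less than C_P = L/π, consistent with the sharp inequality ||u||_L² ≤ C_P ||u'||_L².


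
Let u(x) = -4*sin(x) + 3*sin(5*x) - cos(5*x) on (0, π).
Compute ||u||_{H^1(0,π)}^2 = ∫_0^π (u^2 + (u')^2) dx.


||u||_{H^1(0,π)}^2 = 146*π

u'(x) = 5*sin(5*x) - 4*cos(x) + 15*cos(5*x).
Expand u² and (u')² and integrate term by term on (0, π), using: for integers n ≥ 1, ∫_0^π sin²(nx) dx = ∫_0^π cos²(nx) dx = π/2; for n ≠ n', ∫_0^π sin(nx)sin(n'x) dx = ∫_0^π cos(nx)cos(n'x) dx = 0; and by product-to-sum, ∫_0^π sin(nx)cos(n'x) dx = ½∫_0^π [sin((n+n')x) + sin((n−n')x)] dx, which is 0 when n+n' is even and 2n/(n²−n'²) when n+n' is odd (it need not vanish on (0, π)).
  u² squared terms: (-1)²·∫cos(5x)² dx = 1·π/2 = π/2;  (-4)²·∫sin(x)² dx = 16·π/2 = 8*π;  (3)²·∫sin(5x)² dx = 9·π/2 = 9*π/2.
  u² cross terms: 2·(-1)·(-4)·∫cos(5x)·sin(x) dx = 8·(0) = 0;  2·(-1)·(3)·∫cos(5x)·sin(5x) dx = -6·(0) = 0;  2·(-4)·(3)·∫sin(x)·sin(5x) dx = -24·(0) = 0.
  So ∫_0^π u² dx = π/2 + 8*π + 9*π/2 + 0 + 0 + 0 = 13*π.
  (u')² squared terms: (-4)²·∫cos(x)² dx = 16·π/2 = 8*π;  (5)²·∫sin(5x)² dx = 25·π/2 = 25*π/2;  (15)²·∫cos(5x)² dx = 225·π/2 = 225*π/2.
  (u')² cross terms: 2·(-4)·(5)·∫cos(x)·sin(5x) dx = -40·(0) = 0;  2·(-4)·(15)·∫cos(x)·cos(5x) dx = -120·(0) = 0;  2·(5)·(15)·∫sin(5x)·cos(5x) dx = 150·(0) = 0.
  So ∫_0^π (u')² dx = 8*π + 25*π/2 + 225*π/2 + 0 + 0 + 0 = 133*π.
||u||_{H^1}^2 = (13*π) + (133*π) = 146*π.


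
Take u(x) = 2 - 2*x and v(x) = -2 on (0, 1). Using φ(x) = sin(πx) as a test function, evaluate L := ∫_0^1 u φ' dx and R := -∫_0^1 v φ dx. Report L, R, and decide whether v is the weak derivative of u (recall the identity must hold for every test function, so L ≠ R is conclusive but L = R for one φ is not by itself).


LHS = 4/π, RHS = 4/π. Yes, v = u' weakly.

u(x) = 2 - 2*x, classical derivative u'(x) = -2.
φ(x) = sin(πx), so φ'(x) = π*cos(π*x).
Note φ(0) = φ(1) = 0, so the boundary term u·φ vanishes.
LHS = ∫_0^1 u(x) φ'(x) dx = ∫_0^1 (-2*π*x*cos(π*x) + 2*π*cos(π*x)) dx. Term by term:
  ∫_0^1 2*π*cos(π*x) dx = 0;  ∫_0^1 -2*π*x*cos(π*x) dx = 4/π.
Sum: 0 + 4/π = 4/π.
So LHS = 4/π.
∫_0^1 v(x) φ(x) dx = ∫_0^1 (-2*sin(π*x)) dx. Term by term:
  ∫_0^1 -2*sin(π*x) dx = -4/π.
So RHS = -∫_0^1 v(x) φ(x) dx = 4/π.
LHS = RHS, so the identity holds for this test φ.
Moreover u is smooth here and v(x) = u'(x) = -2 pointwise, so the identity holds for every test function. Hence v is the weak derivative of u.


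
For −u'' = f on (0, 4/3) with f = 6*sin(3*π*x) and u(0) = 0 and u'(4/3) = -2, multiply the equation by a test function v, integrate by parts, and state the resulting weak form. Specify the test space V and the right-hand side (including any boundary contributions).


V = {v ∈ H^1(0, 4/3) : v(0) = 0} (test functions vanish at x = 0 where u is specified); weak form: ∫_0^4/3 u'v' dx = ∫_0^4/3 (6*sin(3*π*x)) v dx − 2·v(4/3) for all v ∈ V.

Multiply both sides by a test function v and integrate from 0 to 4/3:
  ∫_0^4/3 −u''(x) v(x) dx = ∫_0^4/3 f(x) v(x) dx.
Integrate the LHS by parts once:
  ∫_0^4/3 −u'' v dx = −[u'(x) v(x)]_0^4/3 + ∫_0^4/3 u'(x) v'(x) dx.
Thus ∫_0^4/3 u'(x) v'(x) dx = ∫_0^4/3 f(x) v(x) dx + [u'(x) v(x)]_0^4/3.
Choose V so that boundary terms are either known or forced to vanish.
Mixed BC: u(0) = 0 (Dirichlet) and u'(4/3) = -2 (Neumann). Define V = {v ∈ H^1(0, 4/3) : v(0) = 0}. Then [u' v]_0^4/3 = u'(4/3)·v(4/3) − u'(0)·0 = − 2·v(4/3).
Weak formulation: find u (satisfying any essential BC) such that ∫_0^4/3 u'(x) v'(x) dx = ∫_0^4/3 f v dx − 2·v(4/3) for all v ∈ V (Dirichlet at 0 absorbed into V; Neumann datum at x = 4/3 contributes the boundary term).
Substituting f(x) = 6*sin(3*π*x), the right-hand side is ∫_0^4/3 (6*sin(3*π*x)) v dx − 2·v(4/3).


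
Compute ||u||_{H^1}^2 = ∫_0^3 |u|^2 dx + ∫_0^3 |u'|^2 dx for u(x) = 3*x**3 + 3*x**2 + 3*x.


||u||_{H^1}^2 = 971541/70

The H^1 norm (squared) on an interval (0, L) is
  ||u||_{H^1}^2 = ∫_0^L u(x)^2 dx + ∫_0^L u'(x)^2 dx.
Compute u'(x) = 9*x**2 + 6*x + 3.
Then u(x)^2 = 9*x**6 + 18*x**5 + 27*x**4 + 18*x**3 + 9*x**2 and u'(x)^2 = 81*x**4 + 108*x**3 + 90*x**2 + 36*x + 9.
Integrate each monomial from 0 to 3 using ∫_0^3 c·x^n dx = c·3^(n+1)/(n+1):
  ∫_0^3 u(x)^2 dx = ∫_0^3 (9*x^6 + 18*x^5 + 27*x^4 + 18*x^3 + 9*x^2) dx. Term by term:
    ∫_0^3 9*x^6 dx = 19683/7;  ∫_0^3 18*x^5 dx = 2187;  ∫_0^3 27*x^4 dx = 6561/5;
    ∫_0^3 18*x^3 dx = 729/2;  ∫_0^3 9*x^2 dx = 81.
  Sum: 19683/7 + 2187 + 6561/5 + 729/2 + 81 = 472959/70.
  ∫_0^3 u'(x)^2 dx = ∫_0^3 (81*x^4 + 108*x^3 + 90*x^2 + 36*x + 9) dx. Term by term:
    ∫_0^3 81*x^4 dx = 19683/5;  ∫_0^3 108*x^3 dx = 2187;  ∫_0^3 90*x^2 dx = 810;
    ∫_0^3 36*x dx = 162;  ∫_0^3 9 dx = 27.
  Sum: 19683/5 + 2187 + 810 + 162 + 27 = 35613/5.
Adding: ||u||_{H^1}^2 = 472959/70 + 35613/5 = 971541/70.


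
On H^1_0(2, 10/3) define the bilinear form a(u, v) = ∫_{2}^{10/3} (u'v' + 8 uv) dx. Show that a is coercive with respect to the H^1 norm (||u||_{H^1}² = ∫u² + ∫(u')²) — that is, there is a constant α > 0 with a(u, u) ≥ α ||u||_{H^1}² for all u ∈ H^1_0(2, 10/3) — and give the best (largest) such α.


α = 1

Coercivity of a(·,·) on H^1_0(2, 10/3) means a(u, u) ≥ α ||u||_{H^1}² for every u ∈ H^1_0.
The interval has length L = 4/3, and Poincaré/coercivity depend only on L. Here a(u, u) = ∫(u')² + (8)·∫u².
Here c = 8 ≥ 1, so a(u,u) = ∫(u')² + c∫u² ≥ ∫(u')² + ∫u² = ||u||_{H^1}², i.e. α = 1 works. No larger α is possible: a(u,u) ≥ α||u||_{H^1}² means (1−α)∫(u')² ≥ (α−c)∫u², and for the modes u_n = sin(nπ(x−x₀)/L) (x₀ the left endpoint) one has ∫u_n²/∫(u_n')² = (L/(nπ))² → 0, so a(u_n,u_n)/||u_n||_{H^1}² → 1. Hence the optimal constant is α = 1.
Therefore α = 1.


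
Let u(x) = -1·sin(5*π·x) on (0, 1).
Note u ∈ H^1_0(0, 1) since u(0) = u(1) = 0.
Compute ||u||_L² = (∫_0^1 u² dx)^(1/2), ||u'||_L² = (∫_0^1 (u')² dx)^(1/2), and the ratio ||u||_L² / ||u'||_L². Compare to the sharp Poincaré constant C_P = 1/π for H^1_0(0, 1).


||u||_L² / ||u'||_L² = 1/(5*π) < C_P = 1/π.

u(x) = -1·sin(5*π·x), so u'(x) = -5*π*cos(5*π*x).
Writing u(x) = A·sin(kπx/L) with A = -1 and k = 5, use ∫_0^L sin²(kπx/L) dx = L/2 and ∫_0^L cos²(kπx/L) dx = L/2.
u² = 1·sin²(5*π·x) and (u')² = 25*π^2·cos²(5*π·x), and each of sin², cos² integrates to L/2 = 1/2 over (0, 1).
∫_0^1 u² dx = 1/2, so ||u||_L² = sqrt(2)/2.
∫_0^1 (u')² dx = 25*π^2/2, so ||u'||_L² = 5*sqrt(2)*π/2.
Ratio ||u||_L² / ||u'||_L² = 1/(5*π).
Sharp Poincaré constant on H^1_0(0, 1) is C_P = L/π = 1/π, achieved by sin(π·x).
This is the k = 5 harmonic; the ratio L/(kπ) is strictly less than C_P = L/π, consistent with the sharp inequality ||u||_L² ≤ C_P ||u'||_L².


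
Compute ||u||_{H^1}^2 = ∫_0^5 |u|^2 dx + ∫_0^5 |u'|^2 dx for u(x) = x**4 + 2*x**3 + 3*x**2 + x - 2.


||u||_{H^1}^2 = 58964375/63

The H^1 norm (squared) on an interval (0, L) is
  ||u||_{H^1}^2 = ∫_0^L u(x)^2 dx + ∫_0^L u'(x)^2 dx.
Compute u'(x) = 4*x**3 + 6*x**2 + 6*x + 1.
Then u(x)^2 = x**8 + 4*x**7 + 10*x**6 + 14*x**5 + 9*x**4 - 2*x**3 - 11*x**2 - 4*x + 4 and u'(x)^2 = 16*x**6 + 48*x**5 + 84*x**4 + 80*x**3 + 48*x**2 + 12*x + 1.
Integrate each monomial from 0 to 5 using ∫_0^5 c·x^n dx = c·5^(n+1)/(n+1):
  ∫_0^5 u(x)^2 dx = ∫_0^5 (x^8 + 4*x^7 + 10*x^6 + 14*x^5 + 9*x^4 - 2*x^3 - 11*x^2 - 4*x + 4) dx. Term by term:
    ∫_0^5 x^8 dx = 1953125/9;  ∫_0^5 4*x^7 dx = 390625/2;  ∫_0^5 10*x^6 dx = 781250/7;
    ∫_0^5 14*x^5 dx = 109375/3;  ∫_0^5 9*x^4 dx = 5625;  ∫_0^5 -2*x^3 dx = -625/2;
    ∫_0^5 -11*x^2 dx = -1375/3;  ∫_0^5 -4*x dx = -50;  ∫_0^5 4 dx = 20.
  Sum: 1953125/9 + 390625/2 + 781250/7 + 109375/3 + 5625 − 625/2 − 1375/3 − 50 + 20 = 35608610/63.
  ∫_0^5 u'(x)^2 dx = ∫_0^5 (16*x^6 + 48*x^5 + 84*x^4 + 80*x^3 + 48*x^2 + 12*x + 1) dx. Term by term:
    ∫_0^5 16*x^6 dx = 1250000/7;  ∫_0^5 48*x^5 dx = 125000;  ∫_0^5 84*x^4 dx = 52500;
    ∫_0^5 80*x^3 dx = 12500;  ∫_0^5 48*x^2 dx = 2000;  ∫_0^5 12*x dx = 150;
    ∫_0^5 1 dx = 5.
  Sum: 1250000/7 + 125000 + 52500 + 12500 + 2000 + 150 + 5 = 2595085/7.
Adding: ||u||_{H^1}^2 = 35608610/63 + 2595085/7 = 58964375/63.


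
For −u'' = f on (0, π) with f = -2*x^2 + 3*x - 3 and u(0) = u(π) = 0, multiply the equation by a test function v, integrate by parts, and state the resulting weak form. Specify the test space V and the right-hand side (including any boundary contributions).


V = H^1_0(0, π) (so v(0) = v(π) = 0); weak form: ∫_0^π u'v' dx = ∫_0^π (-2*x^2 + 3*x - 3) v dx for all v ∈ V.

Multiply both sides by a test function v and integrate from 0 to π:
  ∫_0^π −u''(x) v(x) dx = ∫_0^π f(x) v(x) dx.
Integrate the LHS by parts once:
  ∫_0^π −u'' v dx = −[u'(x) v(x)]_0^π + ∫_0^π u'(x) v'(x) dx.
Thus ∫_0^π u'(x) v'(x) dx = ∫_0^π f(x) v(x) dx + [u'(x) v(x)]_0^π.
Choose V so that boundary terms are either known or forced to vanish.
u is Dirichlet: u(0) = u(π) = 0. Let V = H^1_0(0, π); then v(0) = v(π) = 0, and [u' v]_0^π = 0.
Weak formulation: find u (satisfying any essential BC) such that ∫_0^π u'(x) v'(x) dx = ∫_0^π f v dx for all v ∈ V.
Substituting f(x) = -2*x^2 + 3*x - 3, the right-hand side is ∫_0^π (-2*x^2 + 3*x - 3) v dx.


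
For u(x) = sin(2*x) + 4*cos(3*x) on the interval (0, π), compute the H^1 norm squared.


||u||_{H^1(0,π)}^2 = -64 + 165*π/2

u'(x) = -12*sin(3*x) + 2*cos(2*x).
Expand u² and (u')² and integrate term by term on (0, π), using: for integers n ≥ 1, ∫_0^π sin²(nx) dx = ∫_0^π cos²(nx) dx = π/2; for n ≠ n', ∫_0^π sin(nx)sin(n'x) dx = ∫_0^π cos(nx)cos(n'x) dx = 0; and by product-to-sum, ∫_0^π sin(nx)cos(n'x) dx = ½∫_0^π [sin((n+n')x) + sin((n−n')x)] dx, which is 0 when n+n' is even and 2n/(n²−n'²) when n+n' is odd (it need not vanish on (0, π)).
  u² squared terms: (4)²·∫cos(3x)² dx = 16·π/2 = 8*π;  (1)²·∫sin(2x)² dx = 1·π/2 = π/2.
  u² cross terms: 2·(4)·(1)·∫cos(3x)·sin(2x) dx = 8·(-4/5) = -32/5.
  So ∫_0^π u² dx = 8*π + π/2 − 32/5 = -32/5 + 17*π/2.
  (u')² squared terms: (-12)²·∫sin(3x)² dx = 144·π/2 = 72*π;  (2)²·∫cos(2x)² dx = 4·π/2 = 2*π.
  (u')² cross terms: 2·(-12)·(2)·∫sin(3x)·cos(2x) dx = -48·(6/5) = -288/5.
  So ∫_0^π (u')² dx = 72*π + 2*π − 288/5 = -288/5 + 74*π.
||u||_{H^1}^2 = (-32/5 + 17*π/2) + (-288/5 + 74*π) = -64 + 165*π/2.


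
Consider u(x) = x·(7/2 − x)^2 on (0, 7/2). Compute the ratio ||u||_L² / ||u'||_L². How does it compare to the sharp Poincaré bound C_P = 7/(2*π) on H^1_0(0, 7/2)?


||u||_L² / ||u'||_L² = sqrt(14)/4 < C_P = 7/(2*π).

u(x) = x·(7/2 − x)^2, so u'(x) = (2*x - 7)*(6*x - 7)/4.
u(x) = x·(7/2 − x)^2 vanishes at x = 0 and x = 7/2, so u ∈ H^1_0(0, 7/2). Differentiate via the product rule and integrate the resulting polynomials term by term.
  ∫_0^7/2 u² dx = ∫_0^7/2 (x^6 - 14*x^5 + 147*x^4/2 - 343*x^3/2 + 2401*x^2/16) dx. Term by term:
    ∫_0^7/2 x^6 dx = 117649/128;  ∫_0^7/2 -14*x^5 dx = -823543/192;  ∫_0^7/2 147*x^4/2 dx = 2470629/320;
    ∫_0^7/2 -343*x^3/2 dx = -823543/128;  ∫_0^7/2 2401*x^2/16 dx = 823543/384.
  Sum: 117649/128 − 823543/192 + 2470629/320 − 823543/128 + 823543/384 = 117649/1920.
  ∫_0^7/2 (u')² dx = ∫_0^7/2 (9*x^4 - 84*x^3 + 539*x^2/2 - 343*x + 2401/16) dx. Term by term:
    ∫_0^7/2 9*x^4 dx = 151263/160;  ∫_0^7/2 -84*x^3 dx = -50421/16;  ∫_0^7/2 539*x^2/2 dx = 184877/48;
    ∫_0^7/2 -343*x dx = -16807/8;  ∫_0^7/2 2401/16 dx = 16807/32.
  Sum: 151263/160 − 50421/16 + 184877/48 − 16807/8 + 16807/32 = 16807/240.
∫_0^7/2 u² dx = 117649/1920, so ||u||_L² = 343*sqrt(30)/240.
∫_0^7/2 (u')² dx = 16807/240, so ||u'||_L² = 49*sqrt(105)/60.
Ratio ||u||_L² / ||u'||_L² = sqrt(14)/4.
Sharp Poincaré constant on H^1_0(0, 7/2) is C_P = L/π = 7/(2*π), achieved by sin(2*π/7·x).
A polynomial bump cannot attain the sharp Poincaré constant (only the first sine eigenfunction does), so the ratio is strictly less than C_P, consistent with ||u||_L² ≤ C_P ||u'||_L².


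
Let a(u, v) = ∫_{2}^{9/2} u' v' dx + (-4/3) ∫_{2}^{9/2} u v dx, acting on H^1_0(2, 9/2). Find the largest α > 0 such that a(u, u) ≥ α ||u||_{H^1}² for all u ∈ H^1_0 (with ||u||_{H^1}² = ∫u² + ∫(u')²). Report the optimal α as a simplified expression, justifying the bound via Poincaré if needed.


α = 4*(-25 + 3*π^2)/(3*(25 + 4*π^2))

Coercivity of a(·,·) on H^1_0(2, 9/2) means a(u, u) ≥ α ||u||_{H^1}² for every u ∈ H^1_0.
The interval has length L = 5/2, and Poincaré/coercivity depend only on L. Here a(u, u) = ∫(u')² + (-4/3)·∫u².
Here c = -4/3 < 0 with |c| < (π/L)² = 4*π^2/25, so coercivity still holds. The condition a(u,u) ≥ α||u||_{H^1}² reads (1−α)∫(u')² ≥ (α−c)∫u². Any admissible α is ≤ 1 (rapidly oscillating u have ∫u²/∫(u')² → 0), and α = 1 would force 0 ≥ (1−c)∫u², impossible since c < 1; so 1−α > 0. By the sharp Poincaré inequality on H^1_0 of an interval of length L, ∫(u')² ≥ (π/L)²∫u² with equality for the first sine mode sin(π(x−x₀)/L) (x₀ the left endpoint), so the inequality holds for all u iff (1−α)(π/L)² ≥ α − c, i.e. α ≤ ((π/L)² + c)/((π/L)² + 1) = (1 + c(L/π)²)/(1 + (L/π)²). (Direct route, valid since c ≤ 0: Poincaré gives c∫u² ≥ c(L/π)²∫(u')², so a(u,u) ≥ (1 + c(L/π)²)∫(u')², while ||u||_{H^1}² ≤ (1 + (L/π)²)∫(u')²; dividing yields the same α.) With (π/L)² = 4*π^2/25 and c = -4/3, the largest admissible constant is α = ((π/L)² + c)/((π/L)² + 1).
Simplifying, α = 4*(-25 + 3*π^2)/(3*(25 + 4*π^2)).


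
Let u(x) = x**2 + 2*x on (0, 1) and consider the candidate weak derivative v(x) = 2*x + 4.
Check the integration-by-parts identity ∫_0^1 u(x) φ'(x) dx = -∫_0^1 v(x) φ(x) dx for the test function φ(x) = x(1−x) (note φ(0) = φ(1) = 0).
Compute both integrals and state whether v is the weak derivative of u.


LHS = -1/2, RHS = -5/6. No, v is not the weak derivative of u.

u(x) = x**2 + 2*x, classical derivative u'(x) = 2*x + 2.
φ(x) = x(1−x), so φ'(x) = 1 - 2*x.
Note φ(0) = φ(1) = 0, so the boundary term u·φ vanishes.
LHS = ∫_0^1 u(x) φ'(x) dx = ∫_0^1 (-2*x^3 - 3*x^2 + 2*x) dx. Term by term:
  ∫_0^1 -2*x^3 dx = -1/2;  ∫_0^1 -3*x^2 dx = -1;  ∫_0^1 2*x dx = 1.
Sum: -1/2 − 1 + 1 = -1/2.
So LHS = -1/2.
∫_0^1 v(x) φ(x) dx = ∫_0^1 (-2*x^3 - 2*x^2 + 4*x) dx. Term by term:
  ∫_0^1 -2*x^3 dx = -1/2;  ∫_0^1 -2*x^2 dx = -2/3;  ∫_0^1 4*x dx = 2.
Sum: -1/2 − 2/3 + 2 = 5/6.
So RHS = -∫_0^1 v(x) φ(x) dx = -5/6.
LHS − RHS = 1/3 ≠ 0, so the identity fails.
(For a valid weak derivative the identity must hold for EVERY test function, in particular this one. The failure shows v is NOT the weak derivative of u.)
Correct weak derivative would be u'(x) = 2*x + 2.


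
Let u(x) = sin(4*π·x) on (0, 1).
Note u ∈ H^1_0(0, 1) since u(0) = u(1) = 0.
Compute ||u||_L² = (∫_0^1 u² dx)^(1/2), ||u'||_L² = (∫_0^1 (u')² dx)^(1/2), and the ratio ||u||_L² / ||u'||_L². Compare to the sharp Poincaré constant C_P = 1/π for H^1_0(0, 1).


||u||_L² / ||u'||_L² = 1/(4*π) < C_P = 1/π.

u(x) = sin(4*π·x), so u'(x) = 4*π*cos(4*π*x).
Writing u(x) = A·sin(kπx/L) with A = 1 and k = 4, use ∫_0^L sin²(kπx/L) dx = L/2 and ∫_0^L cos²(kπx/L) dx = L/2.
u² = 1·sin²(4*π·x) and (u')² = 16*π^2·cos²(4*π·x), and each of sin², cos² integrates to L/2 = 1/2 over (0, 1).
∫_0^1 u² dx = 1/2, so ||u||_L² = sqrt(2)/2.
∫_0^1 (u')² dx = 8*π^2, so ||u'||_L² = 2*sqrt(2)*π.
Ratio ||u||_L² / ||u'||_L² = 1/(4*π).
Sharp Poincaré constant on H^1_0(0, 1) is C_P = L/π = 1/π, achieved by sin(π·x).
This is the k = 4 harmonic; the ratio L/(kπ) is strictly less than C_P = L/π, consistent with the sharp inequality ||u||_L² ≤ C_P ||u'||_L².


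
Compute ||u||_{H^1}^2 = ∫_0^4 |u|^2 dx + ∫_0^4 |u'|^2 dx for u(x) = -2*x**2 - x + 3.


||u||_{H^1}^2 = 18568/15

The H^1 norm (squared) on an interval (0, L) is
  ||u||_{H^1}^2 = ∫_0^L u(x)^2 dx + ∫_0^L u'(x)^2 dx.
Compute u'(x) = -4*x - 1.
Then u(x)^2 = 4*x**4 + 4*x**3 - 11*x**2 - 6*x + 9 and u'(x)^2 = 16*x**2 + 8*x + 1.
Integrate each monomial from 0 to 4 using ∫_0^4 c·x^n dx = c·4^(n+1)/(n+1):
  ∫_0^4 u(x)^2 dx = ∫_0^4 (4*x^4 + 4*x^3 - 11*x^2 - 6*x + 9) dx. Term by term:
    ∫_0^4 4*x^4 dx = 4096/5;  ∫_0^4 4*x^3 dx = 256;  ∫_0^4 -11*x^2 dx = -704/3;
    ∫_0^4 -6*x dx = -48;  ∫_0^4 9 dx = 36.
  Sum: 4096/5 + 256 − 704/3 − 48 + 36 = 12428/15.
  ∫_0^4 u'(x)^2 dx = ∫_0^4 (16*x^2 + 8*x + 1) dx. Term by term:
    ∫_0^4 16*x^2 dx = 1024/3;  ∫_0^4 8*x dx = 64;  ∫_0^4 1 dx = 4.
  Sum: 1024/3 + 64 + 4 = 1228/3.
Adding: ||u||_{H^1}^2 = 12428/15 + 1228/3 = 18568/15.


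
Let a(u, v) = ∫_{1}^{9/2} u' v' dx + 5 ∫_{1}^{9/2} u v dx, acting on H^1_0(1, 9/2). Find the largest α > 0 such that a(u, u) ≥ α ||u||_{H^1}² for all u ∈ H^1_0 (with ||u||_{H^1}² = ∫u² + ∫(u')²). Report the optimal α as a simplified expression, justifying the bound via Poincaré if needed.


α = 1

Coercivity of a(·,·) on H^1_0(1, 9/2) means a(u, u) ≥ α ||u||_{H^1}² for every u ∈ H^1_0.
The interval has length L = 7/2, and Poincaré/coercivity depend only on L. Here a(u, u) = ∫(u')² + (5)·∫u².
Here c = 5 ≥ 1, so a(u,u) = ∫(u')² + c∫u² ≥ ∫(u')² + ∫u² = ||u||_{H^1}², i.e. α = 1 works. No larger α is possible: a(u,u) ≥ α||u||_{H^1}² means (1−α)∫(u')² ≥ (α−c)∫u², and for the modes u_n = sin(nπ(x−x₀)/L) (x₀ the left endpoint) one has ∫u_n²/∫(u_n')² = (L/(nπ))² → 0, so a(u_n,u_n)/||u_n||_{H^1}² → 1. Hence the optimal constant is α = 1.
Therefore α = 1.


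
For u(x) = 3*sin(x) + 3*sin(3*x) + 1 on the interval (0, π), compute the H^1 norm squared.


||u||_{H^1(0,π)}^2 = 16 + 55*π

u'(x) = 3*cos(x) + 9*cos(3*x).
Expand u² and (u')² and integrate term by term on (0, π), using: for integers n ≥ 1, ∫_0^π sin²(nx) dx = ∫_0^π cos²(nx) dx = π/2; for n ≠ n', ∫_0^π sin(nx)sin(n'x) dx = ∫_0^π cos(nx)cos(n'x) dx = 0; and by product-to-sum, ∫_0^π sin(nx)cos(n'x) dx = ½∫_0^π [sin((n+n')x) + sin((n−n')x)] dx, which is 0 when n+n' is even and 2n/(n²−n'²) when n+n' is odd (it need not vanish on (0, π)). For the constant mode: ∫_0^π 1 dx = π, ∫_0^π cos(nx) dx = 0, ∫_0^π sin(nx) dx = (1−(−1)^n)/n.
  u² squared terms: (1)²·∫1 dx = 1·π = π;  (3)²·∫sin(x)² dx = 9·π/2 = 9*π/2;  (3)²·∫sin(3x)² dx = 9·π/2 = 9*π/2.
  u² cross terms: 2·(1)·(3)·∫1·sin(x) dx = 6·(2) = 12;  2·(1)·(3)·∫1·sin(3x) dx = 6·(2/3) = 4;  2·(3)·(3)·∫sin(x)·sin(3x) dx = 18·(0) = 0.
  So ∫_0^π u² dx = π + 9*π/2 + 9*π/2 + 12 + 4 + 0 = 16 + 10*π.
  (u')² squared terms: (3)²·∫cos(x)² dx = 9·π/2 = 9*π/2;  (9)²·∫cos(3x)² dx = 81·π/2 = 81*π/2.
  (u')² cross terms: 2·(3)·(9)·∫cos(x)·cos(3x) dx = 54·(0) = 0.
  So ∫_0^π (u')² dx = 9*π/2 + 81*π/2 + 0 = 45*π.
||u||_{H^1}^2 = (16 + 10*π) + (45*π) = 16 + 55*π.


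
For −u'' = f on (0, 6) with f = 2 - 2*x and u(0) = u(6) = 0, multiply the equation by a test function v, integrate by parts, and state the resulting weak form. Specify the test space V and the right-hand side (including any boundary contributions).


V = H^1_0(0, 6) (so v(0) = v(6) = 0); weak form: ∫_0^6 u'v' dx = ∫_0^6 (2 - 2*x) v dx for all v ∈ V.

Multiply both sides by a test function v and integrate from 0 to 6:
  ∫_0^6 −u''(x) v(x) dx = ∫_0^6 f(x) v(x) dx.
Integrate the LHS by parts once:
  ∫_0^6 −u'' v dx = −[u'(x) v(x)]_0^6 + ∫_0^6 u'(x) v'(x) dx.
Thus ∫_0^6 u'(x) v'(x) dx = ∫_0^6 f(x) v(x) dx + [u'(x) v(x)]_0^6.
Choose V so that boundary terms are either known or forced to vanish.
u is Dirichlet: u(0) = u(6) = 0. Let V = H^1_0(0, 6); then v(0) = v(6) = 0, and [u' v]_0^6 = 0.
Weak formulation: find u (satisfying any essential BC) such that ∫_0^6 u'(x) v'(x) dx = ∫_0^6 f v dx for all v ∈ V.
Substituting f(x) = 2 - 2*x, the right-hand side is ∫_0^6 (2 - 2*x) v dx.


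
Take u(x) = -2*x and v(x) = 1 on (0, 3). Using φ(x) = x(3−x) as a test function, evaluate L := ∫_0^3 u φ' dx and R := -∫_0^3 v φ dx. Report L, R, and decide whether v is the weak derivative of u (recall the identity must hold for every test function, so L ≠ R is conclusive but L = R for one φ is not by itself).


LHS = 9, RHS = -9/2. No, v is not the weak derivative of u.

u(x) = -2*x, classical derivative u'(x) = -2.
φ(x) = x(3−x), so φ'(x) = 3 - 2*x.
Note φ(0) = φ(3) = 0, so the boundary term u·φ vanishes.
LHS = ∫_0^3 u(x) φ'(x) dx = ∫_0^3 (4*x^2 - 6*x) dx. Term by term:
  ∫_0^3 4*x^2 dx = 36;  ∫_0^3 -6*x dx = -27.
Sum: 36 − 27 = 9.
So LHS = 9.
∫_0^3 v(x) φ(x) dx = ∫_0^3 (-x^2 + 3*x) dx. Term by term:
  ∫_0^3 -x^2 dx = -9;  ∫_0^3 3*x dx = 27/2.
Sum: -9 + 27/2 = 9/2.
So RHS = -∫_0^3 v(x) φ(x) dx = -9/2.
LHS − RHS = 27/2 ≠ 0, so the identity fails.
(For a valid weak derivative the identity must hold for EVERY test function, in particular this one. The failure shows v is NOT the weak derivative of u.)
Correct weak derivative would be u'(x) = -2.


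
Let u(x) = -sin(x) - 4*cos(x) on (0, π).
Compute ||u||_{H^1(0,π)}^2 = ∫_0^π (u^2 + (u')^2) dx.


||u||_{H^1(0,π)}^2 = 17*π

u'(x) = 4*sin(x) - cos(x).
Expand u² and (u')² and integrate term by term on (0, π), using: for integers n ≥ 1, ∫_0^π sin²(nx) dx = ∫_0^π cos²(nx) dx = π/2; for n ≠ n', ∫_0^π sin(nx)sin(n'x) dx = ∫_0^π cos(nx)cos(n'x) dx = 0; and by product-to-sum, ∫_0^π sin(nx)cos(n'x) dx = ½∫_0^π [sin((n+n')x) + sin((n−n')x)] dx, which is 0 when n+n' is even and 2n/(n²−n'²) when n+n' is odd (it need not vanish on (0, π)).
  u² squared terms: (-1)²·∫sin(x)² dx = 1·π/2 = π/2;  (-4)²·∫cos(x)² dx = 16·π/2 = 8*π.
  u² cross terms: 2·(-1)·(-4)·∫sin(x)·cos(x) dx = 8·(0) = 0.
  So ∫_0^π u² dx = π/2 + 8*π + 0 = 17*π/2.
  (u')² squared terms: (-1)²·∫cos(x)² dx = 1·π/2 = π/2;  (4)²·∫sin(x)² dx = 16·π/2 = 8*π.
  (u')² cross terms: 2·(-1)·(4)·∫cos(x)·sin(x) dx = -8·(0) = 0.
  So ∫_0^π (u')² dx = π/2 + 8*π + 0 = 17*π/2.
||u||_{H^1}^2 = (17*π/2) + (17*π/2) = 17*π.


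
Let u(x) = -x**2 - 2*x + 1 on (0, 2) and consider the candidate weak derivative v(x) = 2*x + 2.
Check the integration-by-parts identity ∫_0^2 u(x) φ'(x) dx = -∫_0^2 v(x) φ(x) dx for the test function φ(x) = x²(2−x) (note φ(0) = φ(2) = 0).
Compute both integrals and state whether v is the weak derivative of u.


LHS = 88/15, RHS = -88/15. No, v is not the weak derivative of u.

u(x) = -x**2 - 2*x + 1, classical derivative u'(x) = -2*x - 2.
φ(x) = x²(2−x), so φ'(x) = x*(4 - 3*x).
Note φ(0) = φ(2) = 0, so the boundary term u·φ vanishes.
LHS = ∫_0^2 u(x) φ'(x) dx = ∫_0^2 (3*x^4 + 2*x^3 - 11*x^2 + 4*x) dx. Term by term:
  ∫_0^2 3*x^4 dx = 96/5;  ∫_0^2 2*x^3 dx = 8;  ∫_0^2 -11*x^2 dx = -88/3;
  ∫_0^2 4*x dx = 8.
Sum: 96/5 + 8 − 88/3 + 8 = 88/15.
So LHS = 88/15.
∫_0^2 v(x) φ(x) dx = ∫_0^2 (-2*x^4 + 2*x^3 + 4*x^2) dx. Term by term:
  ∫_0^2 -2*x^4 dx = -64/5;  ∫_0^2 2*x^3 dx = 8;  ∫_0^2 4*x^2 dx = 32/3.
Sum: -64/5 + 8 + 32/3 = 88/15.
So RHS = -∫_0^2 v(x) φ(x) dx = -88/15.
LHS − RHS = 176/15 ≠ 0, so the identity fails.
(For a valid weak derivative the identity must hold for EVERY test function, in particular this one. The failure shows v is NOT the weak derivative of u.)
Correct weak derivative would be u'(x) = -2*x - 2.


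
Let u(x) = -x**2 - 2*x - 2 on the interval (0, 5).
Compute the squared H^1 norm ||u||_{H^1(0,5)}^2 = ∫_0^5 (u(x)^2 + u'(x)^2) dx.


||u||_{H^1}^2 = 1990

The H^1 norm (squared) on an interval (0, L) is
  ||u||_{H^1}^2 = ∫_0^L u(x)^2 dx + ∫_0^L u'(x)^2 dx.
Compute u'(x) = -2*x - 2.
Then u(x)^2 = x**4 + 4*x**3 + 8*x**2 + 8*x + 4 and u'(x)^2 = 4*x**2 + 8*x + 4.
Integrate each monomial from 0 to 5 using ∫_0^5 c·x^n dx = c·5^(n+1)/(n+1):
  ∫_0^5 u(x)^2 dx = ∫_0^5 (x^4 + 4*x^3 + 8*x^2 + 8*x + 4) dx. Term by term:
    ∫_0^5 x^4 dx = 625;  ∫_0^5 4*x^3 dx = 625;  ∫_0^5 8*x^2 dx = 1000/3;
    ∫_0^5 8*x dx = 100;  ∫_0^5 4 dx = 20.
  Sum: 625 + 625 + 1000/3 + 100 + 20 = 5110/3.
  ∫_0^5 u'(x)^2 dx = ∫_0^5 (4*x^2 + 8*x + 4) dx. Term by term:
    ∫_0^5 4*x^2 dx = 500/3;  ∫_0^5 8*x dx = 100;  ∫_0^5 4 dx = 20.
  Sum: 500/3 + 100 + 20 = 860/3.
Adding: ||u||_{H^1}^2 = 5110/3 + 860/3 = 1990.


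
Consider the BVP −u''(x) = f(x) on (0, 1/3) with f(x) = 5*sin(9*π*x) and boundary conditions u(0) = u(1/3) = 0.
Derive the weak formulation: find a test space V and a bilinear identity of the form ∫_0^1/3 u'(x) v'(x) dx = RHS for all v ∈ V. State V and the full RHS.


V = H^1_0(0, 1/3) (so v(0) = v(1/3) = 0); weak form: ∫_0^1/3 u'v' dx = ∫_0^1/3 (5*sin(9*π*x)) v dx for all v ∈ V.

Multiply both sides by a test function v and integrate from 0 to 1/3:
  ∫_0^1/3 −u''(x) v(x) dx = ∫_0^1/3 f(x) v(x) dx.
Integrate the LHS by parts once:
  ∫_0^1/3 −u'' v dx = −[u'(x) v(x)]_0^1/3 + ∫_0^1/3 u'(x) v'(x) dx.
Thus ∫_0^1/3 u'(x) v'(x) dx = ∫_0^1/3 f(x) v(x) dx + [u'(x) v(x)]_0^1/3.
Choose V so that boundary terms are either known or forced to vanish.
u is Dirichlet: u(0) = u(1/3) = 0. Let V = H^1_0(0, 1/3); then v(0) = v(1/3) = 0, and [u' v]_0^1/3 = 0.
Weak formulation: find u (satisfying any essential BC) such that ∫_0^1/3 u'(x) v'(x) dx = ∫_0^1/3 f v dx for all v ∈ V.
Substituting f(x) = 5*sin(9*π*x), the right-hand side is ∫_0^1/3 (5*sin(9*π*x)) v dx.


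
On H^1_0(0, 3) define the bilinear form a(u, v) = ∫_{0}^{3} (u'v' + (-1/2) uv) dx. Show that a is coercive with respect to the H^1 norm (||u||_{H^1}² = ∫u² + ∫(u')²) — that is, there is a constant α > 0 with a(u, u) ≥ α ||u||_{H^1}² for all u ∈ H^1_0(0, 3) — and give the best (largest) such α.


α = (-9/2 + π^2)/(9 + π^2)

Coercivity of a(·,·) on H^1_0(0, 3) means a(u, u) ≥ α ||u||_{H^1}² for every u ∈ H^1_0.
The interval has length L = 3, and Poincaré/coercivity depend only on L. Here a(u, u) = ∫(u')² + (-1/2)·∫u².
Here c = -1/2 < 0 with |c| < (π/L)² = π^2/9, so coercivity still holds. The condition a(u,u) ≥ α||u||_{H^1}² reads (1−α)∫(u')² ≥ (α−c)∫u². Any admissible α is ≤ 1 (rapidly oscillating u have ∫u²/∫(u')² → 0), and α = 1 would force 0 ≥ (1−c)∫u², impossible since c < 1; so 1−α > 0. By the sharp Poincaré inequality on H^1_0 of an interval of length L, ∫(u')² ≥ (π/L)²∫u² with equality for the first sine mode sin(π(x−x₀)/L) (x₀ the left endpoint), so the inequality holds for all u iff (1−α)(π/L)² ≥ α − c, i.e. α ≤ ((π/L)² + c)/((π/L)² + 1) = (1 + c(L/π)²)/(1 + (L/π)²). (Direct route, valid since c ≤ 0: Poincaré gives c∫u² ≥ c(L/π)²∫(u')², so a(u,u) ≥ (1 + c(L/π)²)∫(u')², while ||u||_{H^1}² ≤ (1 + (L/π)²)∫(u')²; dividing yields the same α.) With (π/L)² = π^2/9 and c = -1/2, the largest admissible constant is α = ((π/L)² + c)/((π/L)² + 1).
Simplifying, α = (-9/2 + π^2)/(9 + π^2).


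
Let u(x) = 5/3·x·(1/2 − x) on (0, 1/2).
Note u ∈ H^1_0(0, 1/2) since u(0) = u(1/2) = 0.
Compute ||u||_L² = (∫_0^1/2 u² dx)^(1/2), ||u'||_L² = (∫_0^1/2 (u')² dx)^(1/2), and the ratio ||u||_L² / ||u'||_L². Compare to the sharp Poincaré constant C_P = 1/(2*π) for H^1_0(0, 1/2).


||u||_L² / ||u'||_L² = sqrt(10)/20 < C_P = 1/(2*π).

u(x) = 5/3·x·(1/2 − x), so u'(x) = 5/6 - 10*x/3.
u(x) = 5/3·x·(1/2 − x) vanishes at x = 0 and x = 1/2, so u ∈ H^1_0(0, 1/2). Differentiate via the product rule and integrate the resulting polynomials term by term.
  ∫_0^1/2 u² dx = ∫_0^1/2 (25*x^4/9 - 25*x^3/9 + 25*x^2/36) dx. Term by term:
    ∫_0^1/2 25*x^4/9 dx = 5/288;  ∫_0^1/2 -25*x^3/9 dx = -25/576;  ∫_0^1/2 25*x^2/36 dx = 25/864.
  Sum: 5/288 − 25/576 + 25/864 = 5/1728.
  ∫_0^1/2 (u')² dx = ∫_0^1/2 (100*x^2/9 - 50*x/9 + 25/36) dx. Term by term:
    ∫_0^1/2 100*x^2/9 dx = 25/54;  ∫_0^1/2 -50*x/9 dx = -25/36;  ∫_0^1/2 25/36 dx = 25/72.
  Sum: 25/54 − 25/36 + 25/72 = 25/216.
∫_0^1/2 u² dx = 5/1728, so ||u||_L² = sqrt(15)/72.
∫_0^1/2 (u')² dx = 25/216, so ||u'||_L² = 5*sqrt(6)/36.
Ratio ||u||_L² / ||u'||_L² = sqrt(10)/20.
Sharp Poincaré constant on H^1_0(0, 1/2) is C_P = L/π = 1/(2*π), achieved by sin(2*π·x).
A polynomial bump cannot attain the sharp Poincaré constant (only the first sine eigenfunction does), so the ratio is strictly less than C_P, consistent with ||u||_L² ≤ C_P ||u'||_L².


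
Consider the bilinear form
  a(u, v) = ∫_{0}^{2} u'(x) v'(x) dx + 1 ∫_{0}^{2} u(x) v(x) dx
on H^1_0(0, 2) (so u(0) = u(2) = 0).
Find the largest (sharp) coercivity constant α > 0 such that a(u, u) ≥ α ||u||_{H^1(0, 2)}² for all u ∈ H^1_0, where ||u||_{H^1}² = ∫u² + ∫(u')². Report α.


α = 1

Coercivity of a(·,·) on H^1_0(0, 2) means a(u, u) ≥ α ||u||_{H^1}² for every u ∈ H^1_0.
The interval has length L = 2, and Poincaré/coercivity depend only on L. Here a(u, u) = ∫(u')² + (1)·∫u².
Here c = 1 ≥ 1, so a(u,u) = ∫(u')² + c∫u² ≥ ∫(u')² + ∫u² = ||u||_{H^1}², i.e. α = 1 works. No larger α is possible: a(u,u) ≥ α||u||_{H^1}² means (1−α)∫(u')² ≥ (α−c)∫u², and for the modes u_n = sin(nπ(x−x₀)/L) (x₀ the left endpoint) one has ∫u_n²/∫(u_n')² = (L/(nπ))² → 0, so a(u_n,u_n)/||u_n||_{H^1}² → 1. Hence the optimal constant is α = 1.
Therefore α = 1.


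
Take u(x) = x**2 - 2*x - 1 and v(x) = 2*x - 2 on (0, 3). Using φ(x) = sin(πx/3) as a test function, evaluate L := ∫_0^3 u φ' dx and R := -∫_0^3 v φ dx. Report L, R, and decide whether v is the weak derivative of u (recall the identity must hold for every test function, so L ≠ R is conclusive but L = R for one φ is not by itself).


LHS = -6/π, RHS = -6/π. Yes, v = u' weakly.

u(x) = x**2 - 2*x - 1, classical derivative u'(x) = 2*x - 2.
φ(x) = sin(πx/3), so φ'(x) = π*cos(π*x/3)/3.
Note φ(0) = φ(3) = 0, so the boundary term u·φ vanishes.
LHS = ∫_0^3 u(x) φ'(x) dx = ∫_0^3 (π*x^2*cos(π*x/3)/3 - 2*π*x*cos(π*x/3)/3 - π*cos(π*x/3)/3) dx. Term by term:
  ∫_0^3 -π*cos(π*x/3)/3 dx = 0;  ∫_0^3 -2*π*x*cos(π*x/3)/3 dx = 12/π;  ∫_0^3 π*x^2*cos(π*x/3)/3 dx = -18/π.
Sum: 0 + 12/π − 18/π = -6/π.
So LHS = -6/π.
∫_0^3 v(x) φ(x) dx = ∫_0^3 (2*x*sin(π*x/3) - 2*sin(π*x/3)) dx. Term by term:
  ∫_0^3 -2*sin(π*x/3) dx = -12/π;  ∫_0^3 2*x*sin(π*x/3) dx = 18/π.
Sum: -12/π + 18/π = 6/π.
So RHS = -∫_0^3 v(x) φ(x) dx = -6/π.
LHS = RHS, so the identity holds for this test φ.
Moreover u is smooth here and v(x) = u'(x) = 2*x - 2 pointwise, so the identity holds for every test function. Hence v is the weak derivative of u.


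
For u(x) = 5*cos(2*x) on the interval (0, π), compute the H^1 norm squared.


||u||_{H^1(0,π)}^2 = 125*π/2

u'(x) = -10*sin(2*x).
Expand u² and (u')² and integrate term by term on (0, π), using: for integers n ≥ 1, ∫_0^π sin²(nx) dx = ∫_0^π cos²(nx) dx = π/2; for n ≠ n', ∫_0^π sin(nx)sin(n'x) dx = ∫_0^π cos(nx)cos(n'x) dx = 0; and by product-to-sum, ∫_0^π sin(nx)cos(n'x) dx = ½∫_0^π [sin((n+n')x) + sin((n−n')x)] dx, which is 0 when n+n' is even and 2n/(n²−n'²) when n+n' is odd (it need not vanish on (0, π)).
  u² squared terms: (5)²·∫cos(2x)² dx = 25·π/2 = 25*π/2.
  So ∫_0^π u² dx = 25*π/2.
  (u')² squared terms: (-10)²·∫sin(2x)² dx = 100·π/2 = 50*π.
  So ∫_0^π (u')² dx = 50*π.
||u||_{H^1}^2 = (25*π/2) + (50*π) = 125*π/2.


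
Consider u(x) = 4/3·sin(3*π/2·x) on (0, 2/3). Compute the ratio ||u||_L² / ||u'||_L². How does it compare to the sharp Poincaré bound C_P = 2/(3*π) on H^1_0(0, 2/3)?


||u||_L² / ||u'||_L² = 2/(3*π) = C_P.

u(x) = 4/3·sin(3*π/2·x), so u'(x) = 2*π*cos(3*π*x/2).
Writing u(x) = A·sin(kπx/L) with A = 4/3 and k = 1, use ∫_0^L sin²(kπx/L) dx = L/2 and ∫_0^L cos²(kπx/L) dx = L/2.
u² = 16/9·sin²(3*π/2·x) and (u')² = 4*π^2·cos²(3*π/2·x), and each of sin², cos² integrates to L/2 = 1/3 over (0, 2/3).
∫_0^2/3 u² dx = 16/27, so ||u||_L² = 4*sqrt(3)/9.
∫_0^2/3 (u')² dx = 4*π^2/3, so ||u'||_L² = 2*sqrt(3)*π/3.
Ratio ||u||_L² / ||u'||_L² = 2/(3*π).
Sharp Poincaré constant on H^1_0(0, 2/3) is C_P = L/π = 2/(3*π), achieved by sin(3*π/2·x).
This is the k = 1 eigenfunction (up to amplitude), so the ratio equals the sharp Poincaré constant exactly.


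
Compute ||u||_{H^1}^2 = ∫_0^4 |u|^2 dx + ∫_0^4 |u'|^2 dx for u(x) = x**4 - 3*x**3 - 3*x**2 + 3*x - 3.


||u||_{H^1}^2 = 1147976/315

The H^1 norm (squared) on an interval (0, L) is
  ||u||_{H^1}^2 = ∫_0^L u(x)^2 dx + ∫_0^L u'(x)^2 dx.
Compute u'(x) = 4*x**3 - 9*x**2 - 6*x + 3.
Then u(x)^2 = x**8 - 6*x**7 + 3*x**6 + 24*x**5 - 15*x**4 + 27*x**2 - 18*x + 9 and u'(x)^2 = 16*x**6 - 72*x**5 + 33*x**4 + 132*x**3 - 18*x**2 - 36*x + 9.
Integrate each monomial from 0 to 4 using ∫_0^4 c·x^n dx = c·4^(n+1)/(n+1):
  ∫_0^4 u(x)^2 dx = ∫_0^4 (x^8 - 6*x^7 + 3*x^6 + 24*x^5 - 15*x^4 + 27*x^2 - 18*x + 9) dx. Term by term:
    ∫_0^4 x^8 dx = 262144/9;  ∫_0^4 -6*x^7 dx = -49152;  ∫_0^4 3*x^6 dx = 49152/7;
    ∫_0^4 24*x^5 dx = 16384;  ∫_0^4 -15*x^4 dx = -3072;  ∫_0^4 27*x^2 dx = 576;
    ∫_0^4 -18*x dx = -144;  ∫_0^4 9 dx = 36.
  Sum: 262144/9 − 49152 + 49152/7 + 16384 − 3072 + 576 − 144 + 36 = 48940/63.
  ∫_0^4 u'(x)^2 dx = ∫_0^4 (16*x^6 - 72*x^5 + 33*x^4 + 132*x^3 - 18*x^2 - 36*x + 9) dx. Term by term:
    ∫_0^4 16*x^6 dx = 262144/7;  ∫_0^4 -72*x^5 dx = -49152;  ∫_0^4 33*x^4 dx = 33792/5;
    ∫_0^4 132*x^3 dx = 8448;  ∫_0^4 -18*x^2 dx = -384;  ∫_0^4 -36*x dx = -288;
    ∫_0^4 9 dx = 36.
  Sum: 262144/7 − 49152 + 33792/5 + 8448 − 384 − 288 + 36 = 100364/35.
Adding: ||u||_{H^1}^2 = 48940/63 + 100364/35 = 1147976/315.


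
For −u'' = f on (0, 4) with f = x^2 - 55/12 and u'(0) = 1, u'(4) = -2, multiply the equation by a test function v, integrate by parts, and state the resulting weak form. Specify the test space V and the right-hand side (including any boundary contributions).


V = H^1(0, 4) (v unrestricted at boundary; u is determined up to an additive constant); weak form: ∫_0^4 u'v' dx = ∫_0^4 (x^2 - 55/12) v dx − 2·v(4) − v(0) for all v ∈ V.

Multiply both sides by a test function v and integrate from 0 to 4:
  ∫_0^4 −u''(x) v(x) dx = ∫_0^4 f(x) v(x) dx.
Integrate the LHS by parts once:
  ∫_0^4 −u'' v dx = −[u'(x) v(x)]_0^4 + ∫_0^4 u'(x) v'(x) dx.
Thus ∫_0^4 u'(x) v'(x) dx = ∫_0^4 f(x) v(x) dx + [u'(x) v(x)]_0^4.
Choose V so that boundary terms are either known or forced to vanish.
u has inhomogeneous Neumann u'(0) = 1, u'(4) = -2. [u' v]_0^4 = (-2)·v(4) − (1)·v(0) = − 2·v(4) − v(0). Take V = H^1(0, 4); boundary term becomes part of RHS.
Weak formulation: find u (satisfying any essential BC) such that ∫_0^4 u'(x) v'(x) dx = ∫_0^4 f v dx − 2·v(4) − v(0) for all v ∈ V (Neumann data are natural BCs: they enter the RHS as boundary terms).
Substituting f(x) = x^2 - 55/12, the right-hand side is ∫_0^4 (x^2 - 55/12) v dx − 2·v(4) − v(0).
Compatibility check (pure Neumann): taking v ≡ 1 ∈ V gives 0 = ∫_0^4 f dx + (-2) − (1), i.e. ∫_0^4 f dx must equal u'(0) − u'(4) = 3. Indeed ∫_0^4 (x^2 - 55/12) dx = 3, so the data are compatible. The solution is then unique only up to an additive constant (fix it e.g. by requiring ∫_0^4 u dx = 0).
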